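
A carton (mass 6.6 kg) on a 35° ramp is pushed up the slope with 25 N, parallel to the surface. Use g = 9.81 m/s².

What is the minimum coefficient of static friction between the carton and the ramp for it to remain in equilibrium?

N = m g cos θ = 53.04 N.
Friction must make up the shortfall along the incline: f = m g sin θ − P = 37.14 − 25 = 12.14 N.
At the threshold f = μ_s N, so μ_s,min = 12.14/53.04 = 0.229.

μ_s,min ≈ 0.229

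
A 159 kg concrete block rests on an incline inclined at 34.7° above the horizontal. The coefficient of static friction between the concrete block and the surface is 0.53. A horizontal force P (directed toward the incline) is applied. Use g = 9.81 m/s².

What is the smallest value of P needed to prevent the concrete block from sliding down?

The concrete block tends to slide down (tan θ > μ_s), so at the point of impending slip friction acts up-slope at its limit: f = μ_s N.
Perpendicular to the incline: N = m g cos θ + P sin θ.
Along the incline: P cos θ + μ_s N = m g sin θ, i.e. P cos θ + μ_s (m g cos θ + P sin θ) = m g sin θ.
Solving, P (cos θ + μ_s sin θ) = m g (sin θ − μ_s cos θ), so P = 1560×0.1335/1.124 = 185 N.

P_min ≈ 185 N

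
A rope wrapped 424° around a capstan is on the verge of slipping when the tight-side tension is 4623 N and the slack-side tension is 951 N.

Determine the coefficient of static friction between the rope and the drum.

T₂/T₁ = e^{μβ} → μ = ln(T₂/T₁)/β.
β = 424° = 7.4 rad.
μ = ln(4623/951)/7.4 = ln(4.861)/7.4 = 0.214.

μ ≈ 0.214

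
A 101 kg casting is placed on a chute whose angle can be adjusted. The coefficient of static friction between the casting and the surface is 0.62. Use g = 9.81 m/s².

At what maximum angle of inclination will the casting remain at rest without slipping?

At the slip threshold, m g sin θ = μ_s · m g cos θ, so tan θ = μ_s.
θ_max = arctan(0.62) = 31.8°.

θ_max ≈ 31.8°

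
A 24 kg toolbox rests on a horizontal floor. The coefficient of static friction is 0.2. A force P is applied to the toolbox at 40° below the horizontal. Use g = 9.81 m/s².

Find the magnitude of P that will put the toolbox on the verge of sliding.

N = m g + P sin α (the push presses the toolbox into the horizontal floor).
At impending slip, P cos α = μ_s N = μ_s (m g + P sin α).
Solving: P (cos α − μ_s sin α) = μ_s m g → P = 0.2×235/(cos 40° − 0.2 sin 40°) = 47.1/0.6375 = 73.9 N.

P ≈ 73.9 N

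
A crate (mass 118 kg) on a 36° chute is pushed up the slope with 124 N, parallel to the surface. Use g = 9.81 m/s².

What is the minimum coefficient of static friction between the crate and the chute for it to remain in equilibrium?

μ_s,min ≈ 0.594

N = m g cos θ = 936.5 N.
Friction must make up the shortfall along the incline: f = m g sin θ − P = 680.4 − 124 = 556.4 N.
At the threshold f = μ_s N, so μ_s,min = 556.4/936.5 = 0.594.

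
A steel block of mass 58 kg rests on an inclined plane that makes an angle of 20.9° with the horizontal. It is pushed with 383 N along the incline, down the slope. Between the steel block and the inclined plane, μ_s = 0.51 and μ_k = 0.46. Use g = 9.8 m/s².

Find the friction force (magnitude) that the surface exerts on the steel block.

Perpendicular to the surface, N = m g cos θ = 58·9.8·cos 20.9° = 531 N.
The friction needed for equilibrium is m g sin θ + P = 202.8 + 383 = 585.8 N, measured positive up-slope.
Static friction can supply at most μ_s N = 270.8 N.
Since |585.8| > 270.8 N, static friction cannot hold it; the steel block slides down the incline and kinetic friction applies: f = μ_k N = 0.46 × 531 = 244 N.

f ≈ 244 N (up the incline)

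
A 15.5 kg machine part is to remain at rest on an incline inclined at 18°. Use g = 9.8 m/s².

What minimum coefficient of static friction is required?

At the slip threshold m g sin θ = μ_s m g cos θ, so μ_s,min = tan θ.
μ_s,min = tan 18° = 0.325.

μ_s,min ≈ 0.325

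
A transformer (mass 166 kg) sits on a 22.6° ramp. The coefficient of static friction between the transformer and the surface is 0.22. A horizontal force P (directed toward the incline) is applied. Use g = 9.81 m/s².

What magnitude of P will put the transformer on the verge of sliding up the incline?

At impending motion up the slope, friction acts down-slope at its limit: f = μ_s N.
Perpendicular to the incline: N = m g cos θ + P sin θ.
Along the incline: P cos θ = m g sin θ + μ_s N = m g sin θ + μ_s (m g cos θ + P sin θ).
Solving, P (cos θ − μ_s sin θ) = m g (sin θ + μ_s cos θ), so P = 166×9.81×(sin 22.6° + 0.22 cos 22.6°)/(cos 22.6° − 0.22 sin 22.6°) = 1630×0.5874/0.8387 = 1140 N.

P ≈ 1140 N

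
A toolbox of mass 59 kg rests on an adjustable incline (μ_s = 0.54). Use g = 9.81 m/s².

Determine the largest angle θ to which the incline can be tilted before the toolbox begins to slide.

θ_max ≈ 28.4°

At the slip threshold, m g sin θ = μ_s · m g cos θ, so tan θ = μ_s.
θ_max = arctan(0.54) = 28.4°.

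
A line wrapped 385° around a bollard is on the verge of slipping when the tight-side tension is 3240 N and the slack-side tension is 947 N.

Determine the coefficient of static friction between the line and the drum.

T₂/T₁ = e^{μβ} → μ = ln(T₂/T₁)/β.
β = 385° = 6.72 rad.
μ = ln(3240/947)/6.72 = ln(3.421)/6.72 = 0.183.

μ ≈ 0.183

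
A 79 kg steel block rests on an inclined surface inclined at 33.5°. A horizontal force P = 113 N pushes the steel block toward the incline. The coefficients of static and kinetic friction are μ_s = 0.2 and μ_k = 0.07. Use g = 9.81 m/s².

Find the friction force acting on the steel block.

f ≈ 49.6 N (up the incline)

The horizontal push has a component P sin θ into the surface, so N = m g cos θ + P sin θ = 646.3 + 62.37 = 708.6 N.
Along the incline, the net driving force (taking up-slope positive) is P cos θ − m g sin θ = 94.23 − 427.7 = -333.5 N, so equilibrium requires friction f = 333.5 N (up-slope).
Maximum static friction: μ_s N = 0.2 × 708.6 = 141.7 N.
|f_req| = 333.5 > 141.7 N → the steel block slides down the incline; f = μ_k N = 0.07 × 708.6 = 49.6 N.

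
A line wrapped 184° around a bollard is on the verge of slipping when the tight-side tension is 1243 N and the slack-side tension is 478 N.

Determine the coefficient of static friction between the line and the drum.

μ ≈ 0.298

T₂/T₁ = e^{μβ} → μ = ln(T₂/T₁)/β.
β = 184° = 3.211 rad.
μ = ln(1243/478)/3.211 = ln(2.6)/3.211 = 0.298.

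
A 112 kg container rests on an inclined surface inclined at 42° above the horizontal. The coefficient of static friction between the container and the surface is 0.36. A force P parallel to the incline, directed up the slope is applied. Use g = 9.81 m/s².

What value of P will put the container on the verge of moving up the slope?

P ≈ 1030 N

At impending motion up the slope, friction acts down-slope at its limit: f = μ_s N.
P is parallel to the surface, so N = m g cos θ = 817 N.
Along the incline: P = m g sin θ + μ_s N = 735 + 0.36×817 = 1030 N.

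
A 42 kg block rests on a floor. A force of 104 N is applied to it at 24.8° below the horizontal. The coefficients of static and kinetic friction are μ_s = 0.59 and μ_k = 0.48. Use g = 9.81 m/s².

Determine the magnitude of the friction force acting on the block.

Vertical equilibrium gives N = m g + P sin α = 455.6 N.
The horizontal driving force is P cos α = 94.41 N, so equilibrium needs friction f = 94.41 N.
μ_s N = 0.59 × 455.6 = 268.8 N.
Since 94.41 N does not exceed the limit, the block stays at rest and f = 94.4 N.

f ≈ 94.4 N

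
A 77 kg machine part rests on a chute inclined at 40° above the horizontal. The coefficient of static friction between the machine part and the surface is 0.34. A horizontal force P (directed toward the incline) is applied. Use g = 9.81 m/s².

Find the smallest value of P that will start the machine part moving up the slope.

At impending motion up the slope, friction acts down-slope at its limit: f = μ_s N.
Perpendicular to the incline: N = m g cos θ + P sin θ.
Along the incline: P cos θ = m g sin θ + μ_s N = m g sin θ + μ_s (m g cos θ + P sin θ).
Solving, P (cos θ − μ_s sin θ) = m g (sin θ + μ_s cos θ), so P = 77×9.81×(sin 40° + 0.34 cos 40°)/(cos 40° − 0.34 sin 40°) = 755×0.9032/0.5475 = 1250 N.

P ≈ 1250 N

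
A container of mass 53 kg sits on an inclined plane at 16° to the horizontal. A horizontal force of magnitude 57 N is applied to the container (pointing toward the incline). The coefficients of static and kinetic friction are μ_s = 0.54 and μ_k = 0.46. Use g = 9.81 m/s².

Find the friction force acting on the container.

f ≈ 88.5 N (up the incline)

Resolve perpendicular to the incline: N = m g cos θ + P sin θ = 53×9.81×cos 16° + 57×sin 16° = 515.5 N.
Along the incline, the net driving force (taking up-slope positive) is P cos θ − m g sin θ = 54.79 − 143.3 = -88.52 N, so equilibrium requires friction f = 88.52 N (up-slope).
The limit of static friction is μ_s N = 278.4 N.
|f_req| = 88.52 ≤ 278.4 N → the container is in equilibrium; friction equals the required value.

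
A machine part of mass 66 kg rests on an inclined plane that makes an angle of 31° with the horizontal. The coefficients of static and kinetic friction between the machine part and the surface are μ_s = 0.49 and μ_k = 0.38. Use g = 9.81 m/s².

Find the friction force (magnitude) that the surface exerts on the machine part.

Normal force: N = m g cos θ = 66 × 9.81 × cos 31° = 555 N.
For equilibrium along the incline, friction must balance the weight component: f = m g sin θ = 333.5 N up the slope.
Static friction can supply at most μ_s N = 271.9 N.
|333.5| exceeds 271.9 N, so the machine part slips down-slope; friction is kinetic, f = μ_k N = 0.38×555 = 211 N.

f ≈ 211 N (up the incline)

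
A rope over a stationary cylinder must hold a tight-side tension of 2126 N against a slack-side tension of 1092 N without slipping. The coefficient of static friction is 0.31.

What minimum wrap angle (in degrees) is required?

T₂/T₁ = e^{μβ} → β = ln(T₂/T₁)/μ.
β = ln(2126/1092)/0.31 = 0.6662/0.31 = 2.149 rad.
In degrees: β = 2.149 × 180/π = 123°.

β_min ≈ 123°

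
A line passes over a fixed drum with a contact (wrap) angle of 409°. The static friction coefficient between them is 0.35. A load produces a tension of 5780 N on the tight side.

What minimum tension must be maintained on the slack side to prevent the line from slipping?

T_min ≈ 475 N

Capstan equation at impending slip: T_tight/T_slack = e^{μβ}.
β = 409° = 7.138 rad; e^{μβ} = e^{0.35×7.138} = 12.16.
T_slack = T_tight / e^{μβ} = 5780 / 12.16 = 475 N.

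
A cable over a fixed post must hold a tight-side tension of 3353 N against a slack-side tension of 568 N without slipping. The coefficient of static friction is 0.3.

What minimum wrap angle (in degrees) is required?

β_min ≈ 339°

T₂/T₁ = e^{μβ} → β = ln(T₂/T₁)/μ.
β = ln(3353/568)/0.3 = 1.775/0.3 = 5.918 rad.
In degrees: β = 5.918 × 180/π = 339°.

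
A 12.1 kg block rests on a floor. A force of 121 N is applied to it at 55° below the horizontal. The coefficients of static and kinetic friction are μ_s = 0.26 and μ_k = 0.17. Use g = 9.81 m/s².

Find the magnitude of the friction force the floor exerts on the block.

N = m g + P sin α = 118.7 + 121×sin 55° = 217.8 N.
For equilibrium, f = P cos α = 121×cos 55° = 69.4 N.
The static-friction limit is μ_s N = 56.63 N.
The required friction exceeds μ_s N, so the block moves and f = μ_k N = 37 N.

f ≈ 37 N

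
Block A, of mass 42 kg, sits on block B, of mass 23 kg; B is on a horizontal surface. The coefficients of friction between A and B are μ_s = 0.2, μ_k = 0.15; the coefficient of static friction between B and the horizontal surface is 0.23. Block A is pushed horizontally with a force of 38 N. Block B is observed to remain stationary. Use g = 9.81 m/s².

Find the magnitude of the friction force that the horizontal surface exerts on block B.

f ≈ 38 N

The normal force B exerts on A is simply A's weight, N₁ = 412 N.
Maximum static friction on A from B: μ_s N₁ = 0.2×412 = 82.4 N.
Since P = 38 N ≤ 82.4 N, A does not slip on B; friction on A equals P = 38 N.
By Newton's third law B feels 38 N forward from A. With B stationary, the floor's static friction on B balances it: f₂ = 38 N (well within μ_s(m_A+m_B)g = 146.7 N).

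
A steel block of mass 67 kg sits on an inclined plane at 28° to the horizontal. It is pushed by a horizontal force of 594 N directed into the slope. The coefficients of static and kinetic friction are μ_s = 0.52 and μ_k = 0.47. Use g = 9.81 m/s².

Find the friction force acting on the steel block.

Normal direction: N = m g cos θ + P sin θ = 859.2 N.
Parallel to the incline: P cos θ − m g sin θ = 524.5 − 308.6 = 215.9 N; the friction needed to balance this is 215.9 N acting down the slope.
Maximum static friction: μ_s N = 0.52 × 859.2 = 446.8 N.
Since 215.9 N is within the 446.8 N limit, the steel block stays put and friction is exactly 216 N.

f ≈ 216 N (down the incline)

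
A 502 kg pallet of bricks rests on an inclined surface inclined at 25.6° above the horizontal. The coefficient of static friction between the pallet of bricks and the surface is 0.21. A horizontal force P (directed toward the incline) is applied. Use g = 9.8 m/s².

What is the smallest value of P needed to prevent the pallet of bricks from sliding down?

The pallet of bricks tends to slide down (tan θ > μ_s), so at the point of impending slip friction acts up-slope at its limit: f = μ_s N.
Perpendicular to the incline: N = m g cos θ + P sin θ.
Along the incline: P cos θ + μ_s N = m g sin θ, i.e. P cos θ + μ_s (m g cos θ + P sin θ) = m g sin θ.
Solving, P (cos θ + μ_s sin θ) = m g (sin θ − μ_s cos θ), so P = 4920×0.2427/0.9926 = 1200 N.

P_min ≈ 1200 N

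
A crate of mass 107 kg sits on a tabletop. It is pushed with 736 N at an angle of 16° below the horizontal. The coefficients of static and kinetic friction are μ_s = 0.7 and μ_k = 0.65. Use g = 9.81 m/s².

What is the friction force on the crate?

N = m g + P sin α = 1050 + 736×sin 16° = 1253 N.
For equilibrium, f = P cos α = 736×cos 16° = 707.5 N.
μ_s N = 0.7 × 1253 = 876.8 N.
Since 707.5 N does not exceed the limit, the crate stays at rest and f = 707 N.

f ≈ 707 N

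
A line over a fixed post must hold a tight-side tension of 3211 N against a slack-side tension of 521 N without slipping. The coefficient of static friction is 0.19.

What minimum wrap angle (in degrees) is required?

T₂/T₁ = e^{μβ} → β = ln(T₂/T₁)/μ.
β = ln(3211/521)/0.19 = 1.819/0.19 = 9.572 rad.
In degrees: β = 9.572 × 180/π = 548°.

β_min ≈ 548°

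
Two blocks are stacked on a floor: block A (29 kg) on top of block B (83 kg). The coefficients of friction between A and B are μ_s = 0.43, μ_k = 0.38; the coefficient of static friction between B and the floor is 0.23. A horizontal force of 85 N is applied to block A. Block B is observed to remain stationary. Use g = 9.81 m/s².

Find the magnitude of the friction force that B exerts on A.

The normal force B exerts on A is simply A's weight, N₁ = 284.5 N.
So the A–B interface can sustain at most μ_s N₁ = 122.3 N of static friction.
P = 85 N is within that limit, so A and B move together (both at rest); the A–B friction is simply f₁ = P = 85 N.
B experiences an equal 85 N forward from A (third law). B is in equilibrium, so the floor supplies f₂ = 85 N of static friction (limit μ_s(m_A+m_B)g = 252.7 N, not exceeded).

f ≈ 85 N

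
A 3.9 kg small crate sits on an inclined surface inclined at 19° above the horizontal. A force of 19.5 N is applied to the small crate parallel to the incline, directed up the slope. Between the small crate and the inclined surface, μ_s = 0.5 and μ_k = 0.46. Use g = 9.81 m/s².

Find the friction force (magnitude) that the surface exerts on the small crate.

f ≈ 7.04 N (down the incline)

Perpendicular to the surface, N = m g cos θ = 3.9·9.81·cos 19° = 36.17 N.
Parallel to the incline, ΣF = 0 gives f = m g sin θ − P = 12.46 − 19.5 = -7.044 N (up-slope positive).
Maximum static friction available: μ_s N = 0.5 × 36.17 = 18.09 N.
Since |-7.044| ≤ 18.09 N, static friction is sufficient; f equals the required value, not μ_s N.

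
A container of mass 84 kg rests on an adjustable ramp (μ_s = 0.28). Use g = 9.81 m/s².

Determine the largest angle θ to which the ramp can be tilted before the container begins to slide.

At the slip threshold, m g sin θ = μ_s · m g cos θ, so tan θ = μ_s.
θ_max = arctan(0.28) = 15.6°.

θ_max ≈ 15.6°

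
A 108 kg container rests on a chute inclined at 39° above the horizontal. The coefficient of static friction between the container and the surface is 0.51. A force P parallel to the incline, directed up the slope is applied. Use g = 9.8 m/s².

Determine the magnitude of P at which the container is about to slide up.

At impending motion up the slope, friction acts down-slope at its limit: f = μ_s N.
P is parallel to the surface, so N = m g cos θ = 823 N.
Along the incline: P = m g sin θ + μ_s N = 666 + 0.51×823 = 1090 N.

P ≈ 1090 N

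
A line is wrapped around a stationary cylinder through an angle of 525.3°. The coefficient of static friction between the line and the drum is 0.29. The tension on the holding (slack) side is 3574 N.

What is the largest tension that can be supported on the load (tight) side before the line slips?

T_max ≈ 51000 N

At impending slip the capstan equation gives T₂/T₁ = e^{μβ} with β in radians.
β = 525.3° × π/180 = 9.168 rad.
e^{μβ} = e^{0.29×9.168} = 14.28.
T₂ = T₁ · e^{μβ} = 3574 × 14.28 = 51000 N.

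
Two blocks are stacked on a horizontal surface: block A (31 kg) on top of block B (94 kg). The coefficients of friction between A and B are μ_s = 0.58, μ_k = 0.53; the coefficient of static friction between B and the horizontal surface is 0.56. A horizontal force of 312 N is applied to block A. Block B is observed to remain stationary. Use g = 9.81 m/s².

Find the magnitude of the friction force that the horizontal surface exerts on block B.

Normal force at the A–B interface: N₁ = m_A g = 304.1 N.
Maximum static friction on A from B: μ_s N₁ = 0.58×304.1 = 176.4 N.
P = 312 N exceeds that limit, so A slips over B and the interface friction becomes kinetic: f₁ = μ_k N₁ = 0.53×304.1 = 161 N.
B experiences an equal 161 N forward from A (third law). B is in equilibrium, so the floor supplies f₂ = 161 N of static friction (limit μ_s(m_A+m_B)g = 686.7 N, not exceeded).

f ≈ 161 N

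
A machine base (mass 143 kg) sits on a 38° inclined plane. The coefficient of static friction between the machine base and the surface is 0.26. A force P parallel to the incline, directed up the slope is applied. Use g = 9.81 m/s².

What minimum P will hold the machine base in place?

P_min ≈ 576 N

The machine base tends to slide down (tan θ > μ_s), so at the point of impending slip friction acts up-slope at its limit: f = μ_s N.
P is parallel to the surface, so N = m g cos θ = 1110 N.
Along the incline: P + μ_s N = m g sin θ, so P = 864 − 0.26×1110 = 576 N.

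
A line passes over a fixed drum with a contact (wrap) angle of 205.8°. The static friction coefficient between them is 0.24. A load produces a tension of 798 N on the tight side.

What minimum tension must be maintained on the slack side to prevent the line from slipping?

Capstan equation at impending slip: T_tight/T_slack = e^{μβ}.
β = 205.8° = 3.592 rad; e^{μβ} = e^{0.24×3.592} = 2.368.
T_slack = T_tight / e^{μβ} = 798 / 2.368 = 337 N.

T_min ≈ 337 N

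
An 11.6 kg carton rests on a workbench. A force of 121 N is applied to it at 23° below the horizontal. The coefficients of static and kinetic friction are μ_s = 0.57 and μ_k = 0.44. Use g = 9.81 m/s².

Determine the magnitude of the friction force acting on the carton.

f ≈ 70.9 N

Vertical equilibrium gives N = m g + P sin α = 161.1 N.
For equilibrium, f = P cos α = 121×cos 23° = 111.4 N.
μ_s N = 0.57 × 161.1 = 91.81 N.
111.4 > 91.81 N → the carton slides; f = μ_k N = 0.44×161.1 = 70.9 N.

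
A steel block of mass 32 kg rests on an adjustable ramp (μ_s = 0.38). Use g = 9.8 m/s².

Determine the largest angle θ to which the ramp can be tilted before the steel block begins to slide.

At the slip threshold, m g sin θ = μ_s · m g cos θ, so tan θ = μ_s.
θ_max = arctan(0.38) = 20.8°.

θ_max ≈ 20.8°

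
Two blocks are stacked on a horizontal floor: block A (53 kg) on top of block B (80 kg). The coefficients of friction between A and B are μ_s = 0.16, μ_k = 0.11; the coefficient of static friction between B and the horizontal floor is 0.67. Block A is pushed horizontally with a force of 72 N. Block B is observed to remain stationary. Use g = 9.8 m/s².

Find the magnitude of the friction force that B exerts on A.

Normal force at the A–B interface: N₁ = m_A g = 519.4 N.
So the A–B interface can sustain at most μ_s N₁ = 83.1 N of static friction.
P = 72 N is within that limit, so A and B move together (both at rest); the A–B friction is simply f₁ = P = 72 N.
By Newton's third law B feels 72 N forward from A. With B stationary, the floor's static friction on B balances it: f₂ = 72 N (well within μ_s(m_A+m_B)g = 873.3 N).

f ≈ 72 N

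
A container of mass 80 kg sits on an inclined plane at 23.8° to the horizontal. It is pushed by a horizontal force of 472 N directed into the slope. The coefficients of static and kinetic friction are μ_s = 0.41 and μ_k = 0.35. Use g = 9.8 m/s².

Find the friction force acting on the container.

Resolve perpendicular to the incline: N = m g cos θ + P sin θ = 80×9.8×cos 23.8° + 472×sin 23.8° = 907.8 N.
Along the incline, the net driving force (taking up-slope positive) is P cos θ − m g sin θ = 431.9 − 316.4 = 115.5 N, so equilibrium requires friction f = -115.5 N (down-slope).
The limit of static friction is μ_s N = 372.2 N.
Since 115.5 N is within the 372.2 N limit, the container stays put and friction is exactly 115 N.

f ≈ 115 N (down the incline)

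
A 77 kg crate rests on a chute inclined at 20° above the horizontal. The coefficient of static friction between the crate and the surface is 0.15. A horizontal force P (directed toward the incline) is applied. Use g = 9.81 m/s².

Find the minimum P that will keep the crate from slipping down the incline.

The crate tends to slide down (tan θ > μ_s), so at the point of impending slip friction acts up-slope at its limit: f = μ_s N.
Perpendicular to the incline: N = m g cos θ + P sin θ.
Along the incline: P cos θ + μ_s N = m g sin θ, i.e. P cos θ + μ_s (m g cos θ + P sin θ) = m g sin θ.
Solving, P (cos θ + μ_s sin θ) = m g (sin θ − μ_s cos θ), so P = 755×0.2011/0.991 = 153 N.

P_min ≈ 153 N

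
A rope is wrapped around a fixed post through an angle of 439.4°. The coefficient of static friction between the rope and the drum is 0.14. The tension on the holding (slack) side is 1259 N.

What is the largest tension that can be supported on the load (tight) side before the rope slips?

At impending slip the capstan equation gives T₂/T₁ = e^{μβ} with β in radians.
β = 439.4° × π/180 = 7.669 rad.
e^{μβ} = e^{0.14×7.669} = 2.926.
T₂ = T₁ · e^{μβ} = 1259 × 2.926 = 3680 N.

T_max ≈ 3680 N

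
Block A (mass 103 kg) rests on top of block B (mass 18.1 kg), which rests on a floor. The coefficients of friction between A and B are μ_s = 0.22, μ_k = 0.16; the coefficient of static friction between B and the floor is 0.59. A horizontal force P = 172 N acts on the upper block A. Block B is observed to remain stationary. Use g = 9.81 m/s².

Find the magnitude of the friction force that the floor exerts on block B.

f ≈ 172 N

The normal force B exerts on A is simply A's weight, N₁ = 1010 N.
So the A–B interface can sustain at most μ_s N₁ = 222.3 N of static friction.
P = 172 N is within that limit, so A and B move together (both at rest); the A–B friction is simply f₁ = P = 172 N.
B experiences an equal 172 N forward from A (third law). B is in equilibrium, so the floor supplies f₂ = 172 N of static friction (limit μ_s(m_A+m_B)g = 700.9 N, not exceeded).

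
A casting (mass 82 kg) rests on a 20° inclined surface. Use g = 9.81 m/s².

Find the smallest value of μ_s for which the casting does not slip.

μ_s,min ≈ 0.364

At the slip threshold m g sin θ = μ_s m g cos θ, so μ_s,min = tan θ.
μ_s,min = tan 20° = 0.364.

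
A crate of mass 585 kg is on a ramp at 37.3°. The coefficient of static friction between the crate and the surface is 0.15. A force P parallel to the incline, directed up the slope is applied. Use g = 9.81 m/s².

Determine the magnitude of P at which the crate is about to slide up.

P ≈ 4160 N

At impending motion up the slope, friction acts down-slope at its limit: f = μ_s N.
P is parallel to the surface, so N = m g cos θ = 4570 N.
Along the incline: P = m g sin θ + μ_s N = 3480 + 0.15×4570 = 4160 N.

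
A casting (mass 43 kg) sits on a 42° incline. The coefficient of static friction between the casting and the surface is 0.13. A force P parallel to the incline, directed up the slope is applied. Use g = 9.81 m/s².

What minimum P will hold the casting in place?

P_min ≈ 242 N

The casting tends to slide down (tan θ > μ_s), so at the point of impending slip friction acts up-slope at its limit: f = μ_s N.
P is parallel to the surface, so N = m g cos θ = 313 N.
Along the incline: P + μ_s N = m g sin θ, so P = 282 − 0.13×313 = 242 N.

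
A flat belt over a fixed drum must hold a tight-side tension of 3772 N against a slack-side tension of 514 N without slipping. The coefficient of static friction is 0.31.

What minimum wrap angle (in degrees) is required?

T₂/T₁ = e^{μβ} → β = ln(T₂/T₁)/μ.
β = ln(3772/514)/0.31 = 1.993/0.31 = 6.429 rad.
In degrees: β = 6.429 × 180/π = 368°.

β_min ≈ 368°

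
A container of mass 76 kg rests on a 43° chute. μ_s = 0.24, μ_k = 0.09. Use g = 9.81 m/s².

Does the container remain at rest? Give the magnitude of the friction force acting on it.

f ≈ 49.1 N

N = m g cos θ = 545 N.
Down-slope weight component: m g sin θ = 508 N.
μ_s N = 131 N.
508 > 131 N, so it slides; kinetic friction f = μ_k N = 0.09×545 = 49.1 N.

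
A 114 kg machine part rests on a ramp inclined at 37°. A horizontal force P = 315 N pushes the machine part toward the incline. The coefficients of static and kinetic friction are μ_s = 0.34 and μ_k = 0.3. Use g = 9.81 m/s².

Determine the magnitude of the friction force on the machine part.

f ≈ 325 N (up the incline)

The horizontal push has a component P sin θ into the surface, so N = m g cos θ + P sin θ = 893.1 + 189.6 = 1083 N.
Parallel to the incline: P cos θ − m g sin θ = 251.6 − 673 = -421.5 N; the friction needed to balance this is 421.5 N acting up the slope.
The limit of static friction is μ_s N = 368.1 N.
The required 421.5 N exceeds the static limit, so the machine part slides down-slope and f = μ_k N = 0.3×1083 = 325 N.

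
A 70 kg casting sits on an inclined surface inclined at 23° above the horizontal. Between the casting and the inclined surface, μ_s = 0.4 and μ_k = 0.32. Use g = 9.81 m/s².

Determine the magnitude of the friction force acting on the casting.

Normal force: N = m g cos θ = 70 × 9.81 × cos 23° = 632.1 N.
For equilibrium along the incline, friction must balance the weight component: f = m g sin θ = 268.3 N up the slope.
The static-friction ceiling is μ_s N = 0.4 × 632.1 = 252.8 N.
Since |268.3| > 252.8 N, static friction cannot hold it; the casting slides down the incline and kinetic friction applies: f = μ_k N = 0.32 × 632.1 = 202 N.

f ≈ 202 N (up the incline)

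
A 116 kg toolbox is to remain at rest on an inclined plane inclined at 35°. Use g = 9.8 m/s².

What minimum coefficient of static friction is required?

At the slip threshold m g sin θ = μ_s m g cos θ, so μ_s,min = tan θ.
μ_s,min = tan 35° = 0.7.

μ_s,min ≈ 0.7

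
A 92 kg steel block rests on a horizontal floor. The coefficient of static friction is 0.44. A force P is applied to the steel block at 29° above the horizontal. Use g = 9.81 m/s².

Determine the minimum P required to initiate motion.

P ≈ 365 N

N = m g − P sin α (the pull lifts the steel block).
At impending slip, P cos α = μ_s N = μ_s (m g − P sin α).
Solving: P (cos α + μ_s sin α) = μ_s m g → P = 0.44×903/(cos 29° + 0.44 sin 29°) = 397/1.088 = 365 N.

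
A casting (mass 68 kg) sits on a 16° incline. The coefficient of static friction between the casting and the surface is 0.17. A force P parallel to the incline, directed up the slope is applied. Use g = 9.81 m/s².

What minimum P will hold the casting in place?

P_min ≈ 74.9 N

The casting tends to slide down (tan θ > μ_s), so at the point of impending slip friction acts up-slope at its limit: f = μ_s N.
P is parallel to the surface, so N = m g cos θ = 641 N.
Along the incline: P + μ_s N = m g sin θ, so P = 184 − 0.17×641 = 74.9 N.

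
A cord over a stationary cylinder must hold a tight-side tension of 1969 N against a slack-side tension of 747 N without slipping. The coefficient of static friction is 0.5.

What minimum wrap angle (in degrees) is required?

T₂/T₁ = e^{μβ} → β = ln(T₂/T₁)/μ.
β = ln(1969/747)/0.5 = 0.9692/0.5 = 1.938 rad.
In degrees: β = 1.938 × 180/π = 111°.

β_min ≈ 111°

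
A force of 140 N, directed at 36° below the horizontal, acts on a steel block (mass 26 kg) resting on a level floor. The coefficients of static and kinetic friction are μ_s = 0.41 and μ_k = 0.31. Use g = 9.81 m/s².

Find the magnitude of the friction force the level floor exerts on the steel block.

f ≈ 113 N

Vertical equilibrium gives N = m g + P sin α = 337.3 N.
For equilibrium, f = P cos α = 140×cos 36° = 113.3 N.
The static-friction limit is μ_s N = 138.3 N.
Since 113.3 N does not exceed the limit, the steel block stays at rest and f = 113 N.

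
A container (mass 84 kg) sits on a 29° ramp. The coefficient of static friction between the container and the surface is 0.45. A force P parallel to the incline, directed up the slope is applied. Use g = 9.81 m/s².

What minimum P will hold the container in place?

P_min ≈ 75.2 N

The container tends to slide down (tan θ > μ_s), so at the point of impending slip friction acts up-slope at its limit: f = μ_s N.
P is parallel to the surface, so N = m g cos θ = 721 N.
Along the incline: P + μ_s N = m g sin θ, so P = 400 − 0.45×721 = 75.2 N.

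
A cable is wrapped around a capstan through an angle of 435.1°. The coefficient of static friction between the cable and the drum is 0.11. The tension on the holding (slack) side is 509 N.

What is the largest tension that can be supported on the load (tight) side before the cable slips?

T_max ≈ 1170 N

At impending slip the capstan equation gives T₂/T₁ = e^{μβ} with β in radians.
β = 435.1° × π/180 = 7.594 rad.
e^{μβ} = e^{0.11×7.594} = 2.306.
T₂ = T₁ · e^{μβ} = 509 × 2.306 = 1170 N.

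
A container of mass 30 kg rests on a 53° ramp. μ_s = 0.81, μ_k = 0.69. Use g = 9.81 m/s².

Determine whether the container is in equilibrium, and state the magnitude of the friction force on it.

f ≈ 122 N

N = m g cos θ = 177 N.
Down-slope weight component: m g sin θ = 235 N.
μ_s N = 143 N.
235 > 143 N, so it slides; kinetic friction f = μ_k N = 0.69×177 = 122 N.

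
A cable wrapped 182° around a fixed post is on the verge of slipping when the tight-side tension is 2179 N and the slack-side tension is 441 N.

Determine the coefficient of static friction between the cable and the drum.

μ ≈ 0.503

T₂/T₁ = e^{μβ} → μ = ln(T₂/T₁)/β.
β = 182° = 3.176 rad.
μ = ln(2179/441)/3.176 = ln(4.941)/3.176 = 0.503.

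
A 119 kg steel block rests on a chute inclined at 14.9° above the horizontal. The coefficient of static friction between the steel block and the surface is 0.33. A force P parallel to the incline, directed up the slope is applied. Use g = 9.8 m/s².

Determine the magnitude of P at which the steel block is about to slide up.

At impending motion up the slope, friction acts down-slope at its limit: f = μ_s N.
P is parallel to the surface, so N = m g cos θ = 1130 N.
Along the incline: P = m g sin θ + μ_s N = 300 + 0.33×1130 = 672 N.

P ≈ 672 N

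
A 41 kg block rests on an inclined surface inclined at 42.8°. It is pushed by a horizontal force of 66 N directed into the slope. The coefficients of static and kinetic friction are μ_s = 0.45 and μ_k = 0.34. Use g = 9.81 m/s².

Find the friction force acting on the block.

f ≈ 116 N (up the incline)

Normal direction: N = m g cos θ + P sin θ = 340 N.
Along the incline, the net driving force (taking up-slope positive) is P cos θ − m g sin θ = 48.43 − 273.3 = -224.9 N, so equilibrium requires friction f = 224.9 N (up-slope).
Maximum static friction: μ_s N = 0.45 × 340 = 153 N.
|f_req| = 224.9 > 153 N → the block slides down the incline; f = μ_k N = 0.34 × 340 = 116 N.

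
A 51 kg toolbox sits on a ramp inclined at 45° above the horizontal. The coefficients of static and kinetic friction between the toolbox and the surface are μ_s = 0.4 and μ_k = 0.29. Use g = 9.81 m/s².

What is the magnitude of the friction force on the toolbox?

Normal force: N = m g cos θ = 51 × 9.81 × cos 45° = 353.8 N.
For equilibrium along the incline, friction must balance the weight component: f = m g sin θ = 353.8 N up the slope.
Static friction can supply at most μ_s N = 141.5 N.
|353.8| exceeds 141.5 N, so the toolbox slips down-slope; friction is kinetic, f = μ_k N = 0.29×353.8 = 103 N.

f ≈ 103 N (up the incline)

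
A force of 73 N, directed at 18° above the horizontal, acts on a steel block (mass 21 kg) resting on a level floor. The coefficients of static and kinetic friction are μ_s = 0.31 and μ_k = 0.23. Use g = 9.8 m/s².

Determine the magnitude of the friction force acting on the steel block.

f ≈ 42.1 N

The vertical component of P reduces the normal force: N = m g − P sin α = 205.8 − 22.56 = 183.2 N.
Horizontally, friction must balance P cos α = 69.43 N.
The static-friction limit is μ_s N = 56.8 N.
69.43 > 56.8 N → the steel block slides; f = μ_k N = 0.23×183.2 = 42.1 N.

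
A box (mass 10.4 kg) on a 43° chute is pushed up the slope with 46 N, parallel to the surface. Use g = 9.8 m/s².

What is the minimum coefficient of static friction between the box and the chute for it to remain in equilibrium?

μ_s,min ≈ 0.315

N = m g cos θ = 74.54 N.
Friction must make up the shortfall along the incline: f = m g sin θ − P = 69.51 − 46 = 23.51 N.
At the threshold f = μ_s N, so μ_s,min = 23.51/74.54 = 0.315.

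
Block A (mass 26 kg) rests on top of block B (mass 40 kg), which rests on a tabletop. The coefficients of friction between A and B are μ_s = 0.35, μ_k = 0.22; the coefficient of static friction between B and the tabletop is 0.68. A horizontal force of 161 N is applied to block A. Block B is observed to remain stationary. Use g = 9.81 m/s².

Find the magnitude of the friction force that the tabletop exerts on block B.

f ≈ 56.1 N

Normal force at the A–B interface: N₁ = m_A g = 255.1 N.
Maximum static friction on A from B: μ_s N₁ = 0.35×255.1 = 89.27 N.
Since P = 161 N > 89.27 N, A slides on B; the A–B friction is kinetic: f₁ = μ_k N₁ = 0.22×255.1 = 56.1 N.
B experiences an equal 56.1 N forward from A (third law). B is in equilibrium, so the floor supplies f₂ = 56.1 N of static friction (limit μ_s(m_A+m_B)g = 440.3 N, not exceeded).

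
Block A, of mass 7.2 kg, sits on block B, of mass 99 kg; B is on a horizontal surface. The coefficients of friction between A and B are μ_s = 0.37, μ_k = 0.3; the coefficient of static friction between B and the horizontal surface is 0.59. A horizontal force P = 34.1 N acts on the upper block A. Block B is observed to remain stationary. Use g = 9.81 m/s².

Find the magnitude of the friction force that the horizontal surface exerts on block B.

Between the blocks, N₁ = m_A g = 70.63 N.
Maximum static friction on A from B: μ_s N₁ = 0.37×70.63 = 26.13 N.
Since P = 34.1 N > 26.13 N, A slides on B; the A–B friction is kinetic: f₁ = μ_k N₁ = 0.3×70.63 = 21.2 N.
By Newton's third law B feels 21.2 N forward from A. With B stationary, the floor's static friction on B balances it: f₂ = 21.2 N (well within μ_s(m_A+m_B)g = 614.7 N).

f ≈ 21.2 N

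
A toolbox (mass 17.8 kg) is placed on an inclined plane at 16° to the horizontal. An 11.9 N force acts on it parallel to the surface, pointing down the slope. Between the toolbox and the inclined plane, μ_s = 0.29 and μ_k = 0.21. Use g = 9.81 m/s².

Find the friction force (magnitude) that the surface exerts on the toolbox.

f ≈ 35.2 N (up the incline)

The normal reaction is N = m g cos θ = 167.9 N.
Parallel to the incline, ΣF = 0 gives f = m g sin θ + P = 48.13 + 11.9 = 60.03 N (up-slope positive).
Static friction can supply at most μ_s N = 48.68 N.
Since |60.03| > 48.68 N, static friction cannot hold it; the toolbox slides down the incline and kinetic friction applies: f = μ_k N = 0.21 × 167.9 = 35.2 N.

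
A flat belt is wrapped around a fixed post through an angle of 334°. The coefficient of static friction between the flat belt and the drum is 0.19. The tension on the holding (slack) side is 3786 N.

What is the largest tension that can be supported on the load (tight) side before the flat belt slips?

At impending slip the capstan equation gives T₂/T₁ = e^{μβ} with β in radians.
β = 334° × π/180 = 5.829 rad.
e^{μβ} = e^{0.19×5.829} = 3.027.
T₂ = T₁ · e^{μβ} = 3786 × 3.027 = 11500 N.

T_max ≈ 11500 N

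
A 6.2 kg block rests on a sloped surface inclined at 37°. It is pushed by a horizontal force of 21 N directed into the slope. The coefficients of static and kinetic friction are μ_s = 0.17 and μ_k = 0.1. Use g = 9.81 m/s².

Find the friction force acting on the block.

f ≈ 6.12 N (up the incline)

Resolve perpendicular to the incline: N = m g cos θ + P sin θ = 6.2×9.81×cos 37° + 21×sin 37° = 61.21 N.
Along the incline, the net driving force (taking up-slope positive) is P cos θ − m g sin θ = 16.77 − 36.6 = -19.83 N, so equilibrium requires friction f = 19.83 N (up-slope).
Maximum static friction: μ_s N = 0.17 × 61.21 = 10.41 N.
|f_req| = 19.83 > 10.41 N → the block slides down the incline; f = μ_k N = 0.1 × 61.21 = 6.12 N.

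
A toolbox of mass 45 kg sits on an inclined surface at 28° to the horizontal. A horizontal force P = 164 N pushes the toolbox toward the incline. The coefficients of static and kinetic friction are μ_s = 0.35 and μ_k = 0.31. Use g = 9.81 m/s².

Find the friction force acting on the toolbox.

Normal direction: N = m g cos θ + P sin θ = 466.8 N.
Parallel to the incline: P cos θ − m g sin θ = 144.8 − 207.2 = -62.44 N; the friction needed to balance this is 62.44 N acting up the slope.
Maximum static friction: μ_s N = 0.35 × 466.8 = 163.4 N.
|f_req| = 62.44 ≤ 163.4 N → the toolbox is in equilibrium; friction equals the required value.

f ≈ 62.4 N (up the incline)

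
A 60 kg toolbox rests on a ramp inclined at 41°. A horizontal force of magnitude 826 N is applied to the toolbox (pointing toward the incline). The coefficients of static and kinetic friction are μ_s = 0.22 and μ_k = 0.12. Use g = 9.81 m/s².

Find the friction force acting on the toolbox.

Normal direction: N = m g cos θ + P sin θ = 986.1 N.
Parallel to the incline: P cos θ − m g sin θ = 623.4 − 386.2 = 237.2 N; the friction needed to balance this is 237.2 N acting down the slope.
The limit of static friction is μ_s N = 216.9 N.
The required 237.2 N exceeds the static limit, so the toolbox slides up-slope and f = μ_k N = 0.12×986.1 = 118 N.

f ≈ 118 N (down the incline)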